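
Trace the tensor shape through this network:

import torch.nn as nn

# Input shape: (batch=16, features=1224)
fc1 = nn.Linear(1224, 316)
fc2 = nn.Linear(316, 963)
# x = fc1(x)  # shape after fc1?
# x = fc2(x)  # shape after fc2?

Input shape: (16, 1224)
  -> after fc1: (16, 316)
Output shape: (16, 963)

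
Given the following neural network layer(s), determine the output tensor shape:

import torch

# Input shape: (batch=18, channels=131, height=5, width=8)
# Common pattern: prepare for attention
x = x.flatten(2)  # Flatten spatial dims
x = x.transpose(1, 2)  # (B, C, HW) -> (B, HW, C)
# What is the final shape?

Input shape: (18, 131, 5, 8)
  -> after flatten(2): (18, 131, 40)
Output shape: (18, 40, 131)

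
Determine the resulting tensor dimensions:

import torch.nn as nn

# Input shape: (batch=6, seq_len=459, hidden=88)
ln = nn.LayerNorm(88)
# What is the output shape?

Input shape: (6, 459, 88)
Output shape: (6, 459, 88)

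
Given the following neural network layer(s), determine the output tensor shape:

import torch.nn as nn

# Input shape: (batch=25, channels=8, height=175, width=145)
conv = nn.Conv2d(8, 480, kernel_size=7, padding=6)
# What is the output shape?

Input shape: (25, 8, 175, 145)
Output shape: (25, 480, 181, 151)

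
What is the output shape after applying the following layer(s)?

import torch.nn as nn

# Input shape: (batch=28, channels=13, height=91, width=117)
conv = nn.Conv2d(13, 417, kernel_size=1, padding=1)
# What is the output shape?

Input shape: (28, 13, 91, 117)
Output shape: (28, 417, 93, 119)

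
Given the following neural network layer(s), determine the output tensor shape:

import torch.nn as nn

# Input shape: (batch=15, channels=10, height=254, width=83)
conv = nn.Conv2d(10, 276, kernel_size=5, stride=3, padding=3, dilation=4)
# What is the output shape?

Input shape: (15, 10, 254, 83)
Output shape: (15, 276, 82, 25)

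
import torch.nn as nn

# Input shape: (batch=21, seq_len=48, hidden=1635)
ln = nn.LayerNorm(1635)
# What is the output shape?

Input shape: (21, 48, 1635)
Output shape: (21, 48, 1635)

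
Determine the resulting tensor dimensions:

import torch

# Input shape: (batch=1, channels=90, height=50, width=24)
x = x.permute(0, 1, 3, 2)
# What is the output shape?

Input shape: (1, 90, 50, 24)
Output shape: (1, 90, 24, 50)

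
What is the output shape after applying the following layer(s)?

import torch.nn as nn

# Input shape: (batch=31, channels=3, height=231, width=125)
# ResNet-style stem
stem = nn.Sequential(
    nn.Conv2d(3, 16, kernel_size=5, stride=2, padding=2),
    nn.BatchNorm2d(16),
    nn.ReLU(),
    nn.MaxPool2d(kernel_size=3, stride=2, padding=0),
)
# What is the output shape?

Input shape: (31, 3, 231, 125)
  -> after Conv2d 5x5 stride=2: (31, 16, 116, 63)
Output shape: (31, 16, 57, 31)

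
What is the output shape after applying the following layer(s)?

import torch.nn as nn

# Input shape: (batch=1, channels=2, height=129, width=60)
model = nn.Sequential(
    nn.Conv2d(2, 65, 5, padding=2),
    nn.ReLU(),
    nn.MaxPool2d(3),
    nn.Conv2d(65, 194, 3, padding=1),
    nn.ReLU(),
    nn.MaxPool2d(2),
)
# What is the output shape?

Input shape: (1, 2, 129, 60)
  -> after first Conv2d: (1, 65, 129, 60)
  -> after first MaxPool2d: (1, 65, 43, 20)
  -> after second Conv2d: (1, 194, 43, 20)
Output shape: (1, 194, 21, 10)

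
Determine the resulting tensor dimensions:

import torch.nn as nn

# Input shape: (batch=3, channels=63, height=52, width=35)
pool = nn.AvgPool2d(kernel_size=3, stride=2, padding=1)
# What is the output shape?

Input shape: (3, 63, 52, 35)
Output shape: (3, 63, 26, 18)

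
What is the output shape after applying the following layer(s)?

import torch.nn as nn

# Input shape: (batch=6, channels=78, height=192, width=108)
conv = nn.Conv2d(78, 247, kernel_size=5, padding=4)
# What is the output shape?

Input shape: (6, 78, 192, 108)
Output shape: (6, 247, 196, 112)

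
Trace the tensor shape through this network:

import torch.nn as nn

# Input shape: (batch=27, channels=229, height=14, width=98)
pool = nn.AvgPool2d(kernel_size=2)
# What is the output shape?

Input shape: (27, 229, 14, 98)
Output shape: (27, 229, 7, 49)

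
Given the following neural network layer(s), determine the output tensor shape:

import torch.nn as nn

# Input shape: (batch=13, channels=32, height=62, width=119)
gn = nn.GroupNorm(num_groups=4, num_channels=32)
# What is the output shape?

Input shape: (13, 32, 62, 119)
Output shape: (13, 32, 62, 119)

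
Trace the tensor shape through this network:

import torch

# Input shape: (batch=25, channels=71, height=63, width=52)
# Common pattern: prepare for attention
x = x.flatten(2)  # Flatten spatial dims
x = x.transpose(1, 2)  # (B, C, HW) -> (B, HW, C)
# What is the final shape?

Input shape: (25, 71, 63, 52)
  -> after flatten(2): (25, 71, 3276)
Output shape: (25, 3276, 71)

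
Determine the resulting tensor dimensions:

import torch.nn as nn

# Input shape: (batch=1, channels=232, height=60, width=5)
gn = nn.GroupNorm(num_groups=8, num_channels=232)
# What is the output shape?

Input shape: (1, 232, 60, 5)
Output shape: (1, 232, 60, 5)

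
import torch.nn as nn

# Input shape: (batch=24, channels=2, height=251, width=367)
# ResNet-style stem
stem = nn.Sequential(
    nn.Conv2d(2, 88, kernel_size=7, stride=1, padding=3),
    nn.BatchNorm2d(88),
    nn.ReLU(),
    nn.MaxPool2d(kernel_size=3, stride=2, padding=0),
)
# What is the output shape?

Input shape: (24, 2, 251, 367)
  -> after Conv2d 7x7 stride=1: (24, 88, 251, 367)
Output shape: (24, 88, 125, 183)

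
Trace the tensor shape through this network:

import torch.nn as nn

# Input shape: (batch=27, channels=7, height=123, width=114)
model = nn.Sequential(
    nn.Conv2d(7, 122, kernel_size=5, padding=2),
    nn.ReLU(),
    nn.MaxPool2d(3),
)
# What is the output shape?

Input shape: (27, 7, 123, 114)
  -> after Conv2d: (27, 122, 123, 114)
  -> after ReLU: (27, 122, 123, 114)
Output shape: (27, 122, 41, 38)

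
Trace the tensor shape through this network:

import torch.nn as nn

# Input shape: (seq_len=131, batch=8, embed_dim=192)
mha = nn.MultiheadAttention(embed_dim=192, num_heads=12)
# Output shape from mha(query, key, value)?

Input shape: (131, 8, 192)
Output shape: (131, 8, 192)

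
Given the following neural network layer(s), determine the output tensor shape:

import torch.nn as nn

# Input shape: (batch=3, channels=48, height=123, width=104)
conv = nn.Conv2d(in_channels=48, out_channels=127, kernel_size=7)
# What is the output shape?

Input shape: (3, 48, 123, 104)
Output shape: (3, 127, 117, 98)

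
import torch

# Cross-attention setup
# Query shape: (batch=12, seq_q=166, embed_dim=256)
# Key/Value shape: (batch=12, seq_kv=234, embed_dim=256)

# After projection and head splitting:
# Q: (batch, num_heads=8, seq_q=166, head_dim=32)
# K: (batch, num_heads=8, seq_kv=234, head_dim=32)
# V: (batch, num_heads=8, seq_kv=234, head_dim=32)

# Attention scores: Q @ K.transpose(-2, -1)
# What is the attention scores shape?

Input shape: (12, 166, 256)
Output shape: (12, 8, 166, 234)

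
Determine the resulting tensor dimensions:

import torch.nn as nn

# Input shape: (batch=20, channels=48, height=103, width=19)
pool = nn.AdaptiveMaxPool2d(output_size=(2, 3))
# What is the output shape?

Input shape: (20, 48, 103, 19)
Output shape: (20, 48, 2, 3)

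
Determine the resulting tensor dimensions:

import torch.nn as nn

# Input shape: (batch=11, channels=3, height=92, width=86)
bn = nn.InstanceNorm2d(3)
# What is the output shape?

Input shape: (11, 3, 92, 86)
Output shape: (11, 3, 92, 86)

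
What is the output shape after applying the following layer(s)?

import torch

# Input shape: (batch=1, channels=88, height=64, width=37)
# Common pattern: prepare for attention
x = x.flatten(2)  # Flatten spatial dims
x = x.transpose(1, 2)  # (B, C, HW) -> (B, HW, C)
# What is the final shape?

Input shape: (1, 88, 64, 37)
  -> after flatten(2): (1, 88, 2368)
Output shape: (1, 2368, 88)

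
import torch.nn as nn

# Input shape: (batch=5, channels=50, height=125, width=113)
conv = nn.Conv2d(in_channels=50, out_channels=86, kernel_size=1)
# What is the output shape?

Input shape: (5, 50, 125, 113)
Output shape: (5, 86, 125, 113)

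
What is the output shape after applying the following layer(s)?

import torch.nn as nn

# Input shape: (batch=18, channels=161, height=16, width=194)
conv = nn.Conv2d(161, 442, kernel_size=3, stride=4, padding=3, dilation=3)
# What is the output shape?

Input shape: (18, 161, 16, 194)
Output shape: (18, 442, 4, 49)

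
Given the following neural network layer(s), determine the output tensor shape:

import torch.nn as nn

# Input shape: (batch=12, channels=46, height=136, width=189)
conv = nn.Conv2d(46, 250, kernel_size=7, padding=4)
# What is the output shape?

Input shape: (12, 46, 136, 189)
Output shape: (12, 250, 138, 191)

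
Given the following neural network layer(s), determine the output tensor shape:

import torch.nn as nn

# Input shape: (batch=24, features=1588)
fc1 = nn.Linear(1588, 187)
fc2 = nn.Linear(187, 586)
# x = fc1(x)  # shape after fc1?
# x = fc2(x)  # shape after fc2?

Input shape: (24, 1588)
  -> after fc1: (24, 187)
Output shape: (24, 586)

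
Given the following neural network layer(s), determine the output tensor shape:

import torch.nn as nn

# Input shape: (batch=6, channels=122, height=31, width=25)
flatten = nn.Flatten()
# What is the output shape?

Input shape: (6, 122, 31, 25)
Output shape: (6, 94550)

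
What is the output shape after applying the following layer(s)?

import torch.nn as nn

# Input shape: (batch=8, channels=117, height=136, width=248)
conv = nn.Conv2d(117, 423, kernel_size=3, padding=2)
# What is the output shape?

Input shape: (8, 117, 136, 248)
Output shape: (8, 423, 138, 250)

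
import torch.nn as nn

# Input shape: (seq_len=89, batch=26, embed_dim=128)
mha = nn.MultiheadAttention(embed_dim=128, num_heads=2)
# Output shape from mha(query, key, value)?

Input shape: (89, 26, 128)
Output shape: (89, 26, 128)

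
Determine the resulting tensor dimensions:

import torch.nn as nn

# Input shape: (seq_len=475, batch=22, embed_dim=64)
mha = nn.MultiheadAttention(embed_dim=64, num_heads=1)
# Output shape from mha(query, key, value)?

Input shape: (475, 22, 64)
Output shape: (475, 22, 64)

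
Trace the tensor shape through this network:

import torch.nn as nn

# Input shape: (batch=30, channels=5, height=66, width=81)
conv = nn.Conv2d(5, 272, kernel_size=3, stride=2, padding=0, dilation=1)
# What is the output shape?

Input shape: (30, 5, 66, 81)
Output shape: (30, 272, 32, 40)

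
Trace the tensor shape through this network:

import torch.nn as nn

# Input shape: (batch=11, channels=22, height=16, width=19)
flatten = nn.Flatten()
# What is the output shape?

Input shape: (11, 22, 16, 19)
Output shape: (11, 6688)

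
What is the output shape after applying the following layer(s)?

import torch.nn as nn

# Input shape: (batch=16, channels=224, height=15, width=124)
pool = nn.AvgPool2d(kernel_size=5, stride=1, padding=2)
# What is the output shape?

Input shape: (16, 224, 15, 124)
Output shape: (16, 224, 15, 124)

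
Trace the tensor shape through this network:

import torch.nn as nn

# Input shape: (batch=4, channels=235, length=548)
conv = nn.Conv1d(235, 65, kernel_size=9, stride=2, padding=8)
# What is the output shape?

Input shape: (4, 235, 548)
Output shape: (4, 65, 278)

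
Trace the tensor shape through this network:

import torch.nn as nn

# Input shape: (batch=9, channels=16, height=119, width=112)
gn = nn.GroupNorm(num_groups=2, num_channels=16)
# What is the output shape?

Input shape: (9, 16, 119, 112)
Output shape: (9, 16, 119, 112)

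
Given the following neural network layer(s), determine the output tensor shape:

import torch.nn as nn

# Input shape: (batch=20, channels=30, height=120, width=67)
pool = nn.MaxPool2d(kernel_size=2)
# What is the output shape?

Input shape: (20, 30, 120, 67)
Output shape: (20, 30, 60, 33)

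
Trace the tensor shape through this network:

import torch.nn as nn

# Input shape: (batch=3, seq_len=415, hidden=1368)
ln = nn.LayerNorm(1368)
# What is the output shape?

Input shape: (3, 415, 1368)
Output shape: (3, 415, 1368)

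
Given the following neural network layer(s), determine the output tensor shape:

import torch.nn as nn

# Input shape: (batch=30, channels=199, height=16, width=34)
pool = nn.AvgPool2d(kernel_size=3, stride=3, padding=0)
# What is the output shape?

Input shape: (30, 199, 16, 34)
Output shape: (30, 199, 5, 11)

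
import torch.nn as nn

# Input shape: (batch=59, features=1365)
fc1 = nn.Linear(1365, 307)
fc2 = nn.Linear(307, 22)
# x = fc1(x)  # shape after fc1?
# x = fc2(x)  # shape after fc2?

Input shape: (59, 1365)
  -> after fc1: (59, 307)
Output shape: (59, 22)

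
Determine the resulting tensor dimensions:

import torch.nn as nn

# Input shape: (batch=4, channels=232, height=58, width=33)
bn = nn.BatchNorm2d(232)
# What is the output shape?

Input shape: (4, 232, 58, 33)
Output shape: (4, 232, 58, 33)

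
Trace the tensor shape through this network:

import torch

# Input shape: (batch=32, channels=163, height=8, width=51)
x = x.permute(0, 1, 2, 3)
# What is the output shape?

Input shape: (32, 163, 8, 51)
Output shape: (32, 163, 8, 51)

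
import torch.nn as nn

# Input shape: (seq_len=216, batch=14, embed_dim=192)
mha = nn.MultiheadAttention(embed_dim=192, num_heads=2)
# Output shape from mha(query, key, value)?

Input shape: (216, 14, 192)
Output shape: (216, 14, 192)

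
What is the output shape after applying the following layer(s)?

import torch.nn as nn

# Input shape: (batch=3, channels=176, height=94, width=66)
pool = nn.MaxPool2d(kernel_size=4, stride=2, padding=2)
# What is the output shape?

Input shape: (3, 176, 94, 66)
Output shape: (3, 176, 48, 34)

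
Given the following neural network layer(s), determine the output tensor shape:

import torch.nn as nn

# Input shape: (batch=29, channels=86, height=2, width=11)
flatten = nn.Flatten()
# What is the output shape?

Input shape: (29, 86, 2, 11)
Output shape: (29, 1892)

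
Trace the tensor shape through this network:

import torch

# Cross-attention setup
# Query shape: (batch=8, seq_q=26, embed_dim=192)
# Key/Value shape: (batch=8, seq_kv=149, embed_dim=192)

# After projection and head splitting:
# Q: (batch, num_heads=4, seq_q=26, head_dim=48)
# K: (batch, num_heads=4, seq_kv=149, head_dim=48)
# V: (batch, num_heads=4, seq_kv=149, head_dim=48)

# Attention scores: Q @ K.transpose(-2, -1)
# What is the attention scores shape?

Input shape: (8, 26, 192)
Output shape: (8, 4, 26, 149)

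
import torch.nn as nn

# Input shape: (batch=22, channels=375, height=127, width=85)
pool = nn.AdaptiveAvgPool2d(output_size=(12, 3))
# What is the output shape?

Input shape: (22, 375, 127, 85)
Output shape: (22, 375, 12, 3)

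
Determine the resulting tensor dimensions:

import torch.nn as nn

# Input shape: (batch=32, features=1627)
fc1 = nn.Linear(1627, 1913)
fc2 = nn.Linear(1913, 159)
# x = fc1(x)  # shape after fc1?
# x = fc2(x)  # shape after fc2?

Input shape: (32, 1627)
  -> after fc1: (32, 1913)
Output shape: (32, 159)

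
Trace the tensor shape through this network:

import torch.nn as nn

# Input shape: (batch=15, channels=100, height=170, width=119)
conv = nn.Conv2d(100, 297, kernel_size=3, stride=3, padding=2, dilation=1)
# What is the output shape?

Input shape: (15, 100, 170, 119)
Output shape: (15, 297, 58, 41)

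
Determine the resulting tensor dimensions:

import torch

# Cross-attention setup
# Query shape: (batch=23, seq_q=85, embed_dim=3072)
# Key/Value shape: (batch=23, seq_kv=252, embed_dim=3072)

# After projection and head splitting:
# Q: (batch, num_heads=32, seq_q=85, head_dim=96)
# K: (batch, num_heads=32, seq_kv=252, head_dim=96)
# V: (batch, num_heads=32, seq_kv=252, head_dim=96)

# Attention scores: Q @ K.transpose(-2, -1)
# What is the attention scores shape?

Input shape: (23, 85, 3072)
Output shape: (23, 32, 85, 252)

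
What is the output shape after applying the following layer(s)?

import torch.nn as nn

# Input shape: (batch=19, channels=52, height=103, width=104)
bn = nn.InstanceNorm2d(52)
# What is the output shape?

Input shape: (19, 52, 103, 104)
Output shape: (19, 52, 103, 104)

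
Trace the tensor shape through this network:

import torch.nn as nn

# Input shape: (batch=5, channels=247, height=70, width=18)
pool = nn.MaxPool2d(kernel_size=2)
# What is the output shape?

Input shape: (5, 247, 70, 18)
Output shape: (5, 247, 35, 9)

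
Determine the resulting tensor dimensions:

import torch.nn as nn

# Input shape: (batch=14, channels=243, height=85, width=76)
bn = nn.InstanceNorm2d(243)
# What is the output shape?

Input shape: (14, 243, 85, 76)
Output shape: (14, 243, 85, 76)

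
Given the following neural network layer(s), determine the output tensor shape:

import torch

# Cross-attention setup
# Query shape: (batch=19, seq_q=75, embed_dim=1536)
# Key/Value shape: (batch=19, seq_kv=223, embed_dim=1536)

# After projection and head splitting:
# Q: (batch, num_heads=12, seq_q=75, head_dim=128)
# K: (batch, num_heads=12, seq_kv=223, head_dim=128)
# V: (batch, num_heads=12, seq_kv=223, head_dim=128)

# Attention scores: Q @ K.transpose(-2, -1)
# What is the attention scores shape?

Input shape: (19, 75, 1536)
Output shape: (19, 12, 75, 223)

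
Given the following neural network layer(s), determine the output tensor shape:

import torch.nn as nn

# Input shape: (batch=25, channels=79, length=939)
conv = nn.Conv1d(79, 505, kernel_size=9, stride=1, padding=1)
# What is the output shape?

Input shape: (25, 79, 939)
Output shape: (25, 505, 933)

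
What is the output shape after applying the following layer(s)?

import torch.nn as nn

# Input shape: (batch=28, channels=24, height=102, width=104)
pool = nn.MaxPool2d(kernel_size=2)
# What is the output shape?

Input shape: (28, 24, 102, 104)
Output shape: (28, 24, 51, 52)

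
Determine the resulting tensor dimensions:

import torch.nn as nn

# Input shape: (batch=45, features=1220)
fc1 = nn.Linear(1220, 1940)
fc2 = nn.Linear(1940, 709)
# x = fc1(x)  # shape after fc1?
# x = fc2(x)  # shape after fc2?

Input shape: (45, 1220)
  -> after fc1: (45, 1940)
Output shape: (45, 709)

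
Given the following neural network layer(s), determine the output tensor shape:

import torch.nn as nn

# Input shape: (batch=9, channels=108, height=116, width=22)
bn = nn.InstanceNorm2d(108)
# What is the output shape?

Input shape: (9, 108, 116, 22)
Output shape: (9, 108, 116, 22)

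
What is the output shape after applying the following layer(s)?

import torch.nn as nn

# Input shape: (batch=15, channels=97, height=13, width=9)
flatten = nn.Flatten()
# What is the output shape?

Input shape: (15, 97, 13, 9)
Output shape: (15, 11349)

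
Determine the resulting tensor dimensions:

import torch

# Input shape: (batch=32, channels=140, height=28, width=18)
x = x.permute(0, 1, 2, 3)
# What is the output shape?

Input shape: (32, 140, 28, 18)
Output shape: (32, 140, 28, 18)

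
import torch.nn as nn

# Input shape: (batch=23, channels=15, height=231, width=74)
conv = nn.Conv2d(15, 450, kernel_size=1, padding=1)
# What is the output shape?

Input shape: (23, 15, 231, 74)
Output shape: (23, 450, 233, 76)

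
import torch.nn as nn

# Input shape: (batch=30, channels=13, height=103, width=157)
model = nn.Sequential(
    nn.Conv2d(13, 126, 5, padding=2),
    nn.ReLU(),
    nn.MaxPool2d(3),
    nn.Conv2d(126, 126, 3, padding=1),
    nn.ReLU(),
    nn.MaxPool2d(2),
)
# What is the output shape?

Input shape: (30, 13, 103, 157)
  -> after first Conv2d: (30, 126, 103, 157)
  -> after first MaxPool2d: (30, 126, 34, 52)
  -> after second Conv2d: (30, 126, 34, 52)
Output shape: (30, 126, 17, 26)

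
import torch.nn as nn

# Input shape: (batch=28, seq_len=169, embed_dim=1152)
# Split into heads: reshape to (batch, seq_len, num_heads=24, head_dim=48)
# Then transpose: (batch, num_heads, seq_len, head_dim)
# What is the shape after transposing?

Input shape: (28, 169, 1152)
  -> after reshape: (28, 169, 24, 48)
Output shape: (28, 24, 169, 48)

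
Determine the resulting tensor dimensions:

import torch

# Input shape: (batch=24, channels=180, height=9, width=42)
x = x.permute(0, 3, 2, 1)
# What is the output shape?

Input shape: (24, 180, 9, 42)
Output shape: (24, 42, 9, 180)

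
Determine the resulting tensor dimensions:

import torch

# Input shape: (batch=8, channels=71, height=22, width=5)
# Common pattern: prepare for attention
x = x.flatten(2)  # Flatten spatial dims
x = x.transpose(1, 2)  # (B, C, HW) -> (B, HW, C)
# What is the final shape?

Input shape: (8, 71, 22, 5)
  -> after flatten(2): (8, 71, 110)
Output shape: (8, 110, 71)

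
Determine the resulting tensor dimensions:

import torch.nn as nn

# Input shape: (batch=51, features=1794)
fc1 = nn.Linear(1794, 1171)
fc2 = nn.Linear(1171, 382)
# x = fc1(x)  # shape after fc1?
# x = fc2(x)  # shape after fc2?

Input shape: (51, 1794)
  -> after fc1: (51, 1171)
Output shape: (51, 382)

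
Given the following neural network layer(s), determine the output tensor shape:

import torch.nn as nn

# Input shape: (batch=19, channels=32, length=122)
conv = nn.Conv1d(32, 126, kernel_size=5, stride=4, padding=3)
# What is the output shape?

Input shape: (19, 32, 122)
Output shape: (19, 126, 31)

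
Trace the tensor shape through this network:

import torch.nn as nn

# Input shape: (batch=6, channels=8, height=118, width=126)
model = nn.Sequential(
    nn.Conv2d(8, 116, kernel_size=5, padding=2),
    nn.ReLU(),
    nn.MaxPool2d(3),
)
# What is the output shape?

Input shape: (6, 8, 118, 126)
  -> after Conv2d: (6, 116, 118, 126)
  -> after ReLU: (6, 116, 118, 126)
Output shape: (6, 116, 39, 42)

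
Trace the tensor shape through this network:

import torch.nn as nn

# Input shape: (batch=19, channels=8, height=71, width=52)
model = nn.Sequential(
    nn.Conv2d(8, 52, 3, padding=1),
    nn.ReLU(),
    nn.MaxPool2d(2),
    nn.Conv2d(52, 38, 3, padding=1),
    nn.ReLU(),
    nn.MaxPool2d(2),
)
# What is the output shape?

Input shape: (19, 8, 71, 52)
  -> after first Conv2d: (19, 52, 71, 52)
  -> after first MaxPool2d: (19, 52, 35, 26)
  -> after second Conv2d: (19, 38, 35, 26)
Output shape: (19, 38, 17, 13)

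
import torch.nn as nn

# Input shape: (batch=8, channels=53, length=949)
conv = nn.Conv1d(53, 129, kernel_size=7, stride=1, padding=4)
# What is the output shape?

Input shape: (8, 53, 949)
Output shape: (8, 129, 951)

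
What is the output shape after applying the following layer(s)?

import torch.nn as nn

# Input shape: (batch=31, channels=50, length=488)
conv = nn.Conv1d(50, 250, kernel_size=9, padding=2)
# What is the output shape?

Input shape: (31, 50, 488)
Output shape: (31, 250, 484)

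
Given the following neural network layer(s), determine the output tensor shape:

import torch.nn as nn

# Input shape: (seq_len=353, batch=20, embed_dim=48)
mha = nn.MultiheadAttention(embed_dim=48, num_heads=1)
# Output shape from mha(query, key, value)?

Input shape: (353, 20, 48)
Output shape: (353, 20, 48)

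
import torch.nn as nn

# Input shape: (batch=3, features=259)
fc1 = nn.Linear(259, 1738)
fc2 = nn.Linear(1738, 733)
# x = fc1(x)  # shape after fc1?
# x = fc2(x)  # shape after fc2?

Input shape: (3, 259)
  -> after fc1: (3, 1738)
Output shape: (3, 733)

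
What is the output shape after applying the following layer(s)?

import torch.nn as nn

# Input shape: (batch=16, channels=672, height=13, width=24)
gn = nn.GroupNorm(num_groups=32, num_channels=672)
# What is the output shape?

Input shape: (16, 672, 13, 24)
Output shape: (16, 672, 13, 24)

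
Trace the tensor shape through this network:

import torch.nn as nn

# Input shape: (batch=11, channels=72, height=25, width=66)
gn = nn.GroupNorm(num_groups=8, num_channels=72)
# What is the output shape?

Input shape: (11, 72, 25, 66)
Output shape: (11, 72, 25, 66)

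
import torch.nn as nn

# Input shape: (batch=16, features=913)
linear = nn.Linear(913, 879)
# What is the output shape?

Input shape: (16, 913)
Output shape: (16, 879)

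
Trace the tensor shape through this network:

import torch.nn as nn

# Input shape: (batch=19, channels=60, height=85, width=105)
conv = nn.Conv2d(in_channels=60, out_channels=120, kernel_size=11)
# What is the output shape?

Input shape: (19, 60, 85, 105)
Output shape: (19, 120, 75, 95)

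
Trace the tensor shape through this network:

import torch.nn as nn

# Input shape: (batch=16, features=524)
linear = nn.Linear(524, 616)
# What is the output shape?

Input shape: (16, 524)
Output shape: (16, 616)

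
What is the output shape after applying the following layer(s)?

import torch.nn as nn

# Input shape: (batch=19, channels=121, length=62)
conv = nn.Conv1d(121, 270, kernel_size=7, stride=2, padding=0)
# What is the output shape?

Input shape: (19, 121, 62)
Output shape: (19, 270, 28)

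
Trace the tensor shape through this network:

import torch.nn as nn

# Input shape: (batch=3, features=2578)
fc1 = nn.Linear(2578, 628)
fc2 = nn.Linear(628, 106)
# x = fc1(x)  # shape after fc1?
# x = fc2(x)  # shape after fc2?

Input shape: (3, 2578)
  -> after fc1: (3, 628)
Output shape: (3, 106)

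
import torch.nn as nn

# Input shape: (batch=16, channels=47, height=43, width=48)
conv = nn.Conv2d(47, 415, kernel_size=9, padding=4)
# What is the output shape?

Input shape: (16, 47, 43, 48)
Output shape: (16, 415, 43, 48)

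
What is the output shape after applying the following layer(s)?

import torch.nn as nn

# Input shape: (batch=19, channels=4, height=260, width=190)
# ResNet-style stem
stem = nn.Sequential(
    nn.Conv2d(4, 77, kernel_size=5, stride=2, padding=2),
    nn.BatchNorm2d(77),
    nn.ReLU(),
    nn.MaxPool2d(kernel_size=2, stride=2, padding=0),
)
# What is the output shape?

Input shape: (19, 4, 260, 190)
  -> after Conv2d 5x5 stride=2: (19, 77, 130, 95)
Output shape: (19, 77, 65, 47)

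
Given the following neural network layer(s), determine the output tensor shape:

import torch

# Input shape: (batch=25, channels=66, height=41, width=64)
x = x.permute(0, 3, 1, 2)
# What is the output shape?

Input shape: (25, 66, 41, 64)
Output shape: (25, 64, 66, 41)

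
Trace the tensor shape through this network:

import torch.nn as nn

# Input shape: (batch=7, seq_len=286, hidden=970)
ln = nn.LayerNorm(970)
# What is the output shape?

Input shape: (7, 286, 970)
Output shape: (7, 286, 970)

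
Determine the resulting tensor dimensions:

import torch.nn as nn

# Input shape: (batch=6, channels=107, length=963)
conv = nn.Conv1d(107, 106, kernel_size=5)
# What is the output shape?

Input shape: (6, 107, 963)
Output shape: (6, 106, 959)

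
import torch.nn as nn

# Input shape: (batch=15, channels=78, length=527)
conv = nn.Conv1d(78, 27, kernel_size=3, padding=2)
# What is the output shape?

Input shape: (15, 78, 527)
Output shape: (15, 27, 529)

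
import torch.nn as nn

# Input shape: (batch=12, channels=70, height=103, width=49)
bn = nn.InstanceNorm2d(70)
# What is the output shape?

Input shape: (12, 70, 103, 49)
Output shape: (12, 70, 103, 49)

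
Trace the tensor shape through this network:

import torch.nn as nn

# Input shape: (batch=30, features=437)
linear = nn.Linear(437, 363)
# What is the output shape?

Input shape: (30, 437)
Output shape: (30, 363)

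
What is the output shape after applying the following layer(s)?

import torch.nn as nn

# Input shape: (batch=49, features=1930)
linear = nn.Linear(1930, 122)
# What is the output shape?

Input shape: (49, 1930)
Output shape: (49, 122)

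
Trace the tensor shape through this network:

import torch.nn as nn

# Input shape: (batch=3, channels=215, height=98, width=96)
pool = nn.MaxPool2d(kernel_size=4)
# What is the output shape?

Input shape: (3, 215, 98, 96)
Output shape: (3, 215, 24, 24)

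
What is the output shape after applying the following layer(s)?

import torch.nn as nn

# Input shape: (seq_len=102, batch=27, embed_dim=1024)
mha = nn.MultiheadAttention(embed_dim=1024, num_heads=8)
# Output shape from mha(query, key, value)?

Input shape: (102, 27, 1024)
Output shape: (102, 27, 1024)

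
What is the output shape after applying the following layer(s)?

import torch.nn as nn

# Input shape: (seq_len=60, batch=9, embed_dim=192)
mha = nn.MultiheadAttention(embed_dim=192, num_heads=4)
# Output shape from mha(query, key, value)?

Input shape: (60, 9, 192)
Output shape: (60, 9, 192)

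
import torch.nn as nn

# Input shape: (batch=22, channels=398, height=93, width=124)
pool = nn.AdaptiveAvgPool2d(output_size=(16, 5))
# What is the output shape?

Input shape: (22, 398, 93, 124)
Output shape: (22, 398, 16, 5)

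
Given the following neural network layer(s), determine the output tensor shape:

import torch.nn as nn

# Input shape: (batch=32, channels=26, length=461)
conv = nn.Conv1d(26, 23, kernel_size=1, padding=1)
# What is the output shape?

Input shape: (32, 26, 461)
Output shape: (32, 23, 463)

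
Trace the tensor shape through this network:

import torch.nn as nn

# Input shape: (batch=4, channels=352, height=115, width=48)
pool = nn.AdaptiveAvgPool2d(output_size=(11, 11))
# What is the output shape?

Input shape: (4, 352, 115, 48)
Output shape: (4, 352, 11, 11)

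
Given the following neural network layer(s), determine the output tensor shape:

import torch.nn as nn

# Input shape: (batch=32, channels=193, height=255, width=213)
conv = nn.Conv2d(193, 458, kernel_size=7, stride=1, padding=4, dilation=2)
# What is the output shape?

Input shape: (32, 193, 255, 213)
Output shape: (32, 458, 251, 209)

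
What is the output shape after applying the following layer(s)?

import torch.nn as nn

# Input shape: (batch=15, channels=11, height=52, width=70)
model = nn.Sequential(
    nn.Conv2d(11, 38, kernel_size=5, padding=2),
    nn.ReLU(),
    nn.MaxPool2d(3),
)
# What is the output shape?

Input shape: (15, 11, 52, 70)
  -> after Conv2d: (15, 38, 52, 70)
  -> after ReLU: (15, 38, 52, 70)
Output shape: (15, 38, 17, 23)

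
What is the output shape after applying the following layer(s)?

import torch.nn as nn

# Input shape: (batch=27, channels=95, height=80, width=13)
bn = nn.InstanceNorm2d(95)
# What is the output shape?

Input shape: (27, 95, 80, 13)
Output shape: (27, 95, 80, 13)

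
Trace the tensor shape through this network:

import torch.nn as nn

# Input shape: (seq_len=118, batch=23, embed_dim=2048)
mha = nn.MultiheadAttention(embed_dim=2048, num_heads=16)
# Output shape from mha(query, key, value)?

Input shape: (118, 23, 2048)
Output shape: (118, 23, 2048)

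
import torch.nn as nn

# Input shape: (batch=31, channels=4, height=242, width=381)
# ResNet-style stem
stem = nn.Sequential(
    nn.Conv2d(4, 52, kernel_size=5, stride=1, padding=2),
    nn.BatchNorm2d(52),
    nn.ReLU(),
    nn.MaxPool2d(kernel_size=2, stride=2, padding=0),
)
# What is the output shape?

Input shape: (31, 4, 242, 381)
  -> after Conv2d 5x5 stride=1: (31, 52, 242, 381)
Output shape: (31, 52, 121, 190)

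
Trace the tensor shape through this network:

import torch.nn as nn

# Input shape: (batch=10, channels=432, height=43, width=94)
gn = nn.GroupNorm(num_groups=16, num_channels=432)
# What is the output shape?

Input shape: (10, 432, 43, 94)
Output shape: (10, 432, 43, 94)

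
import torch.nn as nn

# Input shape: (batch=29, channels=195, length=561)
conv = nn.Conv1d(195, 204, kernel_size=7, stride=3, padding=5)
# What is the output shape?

Input shape: (29, 195, 561)
Output shape: (29, 204, 189)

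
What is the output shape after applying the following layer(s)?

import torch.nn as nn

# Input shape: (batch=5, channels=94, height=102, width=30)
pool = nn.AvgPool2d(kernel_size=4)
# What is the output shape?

Input shape: (5, 94, 102, 30)
Output shape: (5, 94, 25, 7)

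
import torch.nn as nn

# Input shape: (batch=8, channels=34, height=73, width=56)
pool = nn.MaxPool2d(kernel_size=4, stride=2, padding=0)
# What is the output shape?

Input shape: (8, 34, 73, 56)
Output shape: (8, 34, 35, 27)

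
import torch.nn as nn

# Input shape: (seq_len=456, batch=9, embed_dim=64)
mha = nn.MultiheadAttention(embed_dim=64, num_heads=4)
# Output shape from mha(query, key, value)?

Input shape: (456, 9, 64)
Output shape: (456, 9, 64)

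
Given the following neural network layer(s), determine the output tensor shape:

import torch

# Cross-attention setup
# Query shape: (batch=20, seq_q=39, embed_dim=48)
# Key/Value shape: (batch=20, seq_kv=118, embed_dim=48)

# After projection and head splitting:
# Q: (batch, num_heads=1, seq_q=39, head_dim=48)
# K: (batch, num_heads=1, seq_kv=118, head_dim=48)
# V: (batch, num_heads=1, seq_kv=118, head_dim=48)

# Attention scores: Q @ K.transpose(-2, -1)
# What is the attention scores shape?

Input shape: (20, 39, 48)
Output shape: (20, 1, 39, 118)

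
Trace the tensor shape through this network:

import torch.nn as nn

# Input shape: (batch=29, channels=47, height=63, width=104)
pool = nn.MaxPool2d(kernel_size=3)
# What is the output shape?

Input shape: (29, 47, 63, 104)
Output shape: (29, 47, 21, 34)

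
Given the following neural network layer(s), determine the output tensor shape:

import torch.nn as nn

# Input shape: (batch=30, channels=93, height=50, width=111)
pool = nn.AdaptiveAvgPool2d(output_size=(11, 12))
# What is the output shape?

Input shape: (30, 93, 50, 111)
Output shape: (30, 93, 11, 12)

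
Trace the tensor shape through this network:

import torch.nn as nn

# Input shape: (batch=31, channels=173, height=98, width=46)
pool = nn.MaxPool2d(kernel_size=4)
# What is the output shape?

Input shape: (31, 173, 98, 46)
Output shape: (31, 173, 24, 11)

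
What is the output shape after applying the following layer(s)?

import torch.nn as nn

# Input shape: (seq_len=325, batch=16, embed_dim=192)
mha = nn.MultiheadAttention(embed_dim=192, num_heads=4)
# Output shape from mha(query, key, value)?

Input shape: (325, 16, 192)
Output shape: (325, 16, 192)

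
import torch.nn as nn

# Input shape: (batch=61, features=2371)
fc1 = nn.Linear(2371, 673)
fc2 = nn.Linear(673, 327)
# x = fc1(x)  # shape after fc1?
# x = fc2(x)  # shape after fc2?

Input shape: (61, 2371)
  -> after fc1: (61, 673)
Output shape: (61, 327)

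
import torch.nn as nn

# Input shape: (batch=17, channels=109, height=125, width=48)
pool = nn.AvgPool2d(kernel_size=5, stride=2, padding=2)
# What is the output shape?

Input shape: (17, 109, 125, 48)
Output shape: (17, 109, 63, 24)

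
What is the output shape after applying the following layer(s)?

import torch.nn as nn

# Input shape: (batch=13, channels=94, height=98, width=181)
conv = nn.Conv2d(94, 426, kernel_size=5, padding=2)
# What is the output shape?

Input shape: (13, 94, 98, 181)
Output shape: (13, 426, 98, 181)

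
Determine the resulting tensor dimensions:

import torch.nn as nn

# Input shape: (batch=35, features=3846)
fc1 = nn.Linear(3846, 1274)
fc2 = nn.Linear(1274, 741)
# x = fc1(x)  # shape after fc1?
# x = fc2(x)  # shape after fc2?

Input shape: (35, 3846)
  -> after fc1: (35, 1274)
Output shape: (35, 741)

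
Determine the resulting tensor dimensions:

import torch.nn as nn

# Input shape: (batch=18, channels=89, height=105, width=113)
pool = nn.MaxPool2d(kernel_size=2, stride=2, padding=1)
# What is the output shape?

Input shape: (18, 89, 105, 113)
Output shape: (18, 89, 53, 57)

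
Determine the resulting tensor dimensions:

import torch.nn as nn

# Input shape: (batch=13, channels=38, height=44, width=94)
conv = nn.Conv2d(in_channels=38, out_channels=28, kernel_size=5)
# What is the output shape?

Input shape: (13, 38, 44, 94)
Output shape: (13, 28, 40, 90)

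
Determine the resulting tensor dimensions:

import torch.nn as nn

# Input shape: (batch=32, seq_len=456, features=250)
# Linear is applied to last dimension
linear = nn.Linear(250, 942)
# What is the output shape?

Input shape: (32, 456, 250)
Output shape: (32, 456, 942)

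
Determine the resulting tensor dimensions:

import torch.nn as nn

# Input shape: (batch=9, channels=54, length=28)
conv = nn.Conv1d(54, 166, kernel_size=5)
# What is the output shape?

Input shape: (9, 54, 28)
Output shape: (9, 166, 24)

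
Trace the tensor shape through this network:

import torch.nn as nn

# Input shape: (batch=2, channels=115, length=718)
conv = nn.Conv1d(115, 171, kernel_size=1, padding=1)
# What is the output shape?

Input shape: (2, 115, 718)
Output shape: (2, 171, 720)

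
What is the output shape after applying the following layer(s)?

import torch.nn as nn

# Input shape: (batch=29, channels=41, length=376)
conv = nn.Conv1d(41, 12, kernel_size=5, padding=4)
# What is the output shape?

Input shape: (29, 41, 376)
Output shape: (29, 12, 380)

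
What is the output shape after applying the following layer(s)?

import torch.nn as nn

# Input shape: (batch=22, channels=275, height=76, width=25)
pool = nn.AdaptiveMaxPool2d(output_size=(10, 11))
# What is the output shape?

Input shape: (22, 275, 76, 25)
Output shape: (22, 275, 10, 11)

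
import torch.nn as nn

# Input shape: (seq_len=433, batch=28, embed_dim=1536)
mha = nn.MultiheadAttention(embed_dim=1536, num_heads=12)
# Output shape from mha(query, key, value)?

Input shape: (433, 28, 1536)
Output shape: (433, 28, 1536)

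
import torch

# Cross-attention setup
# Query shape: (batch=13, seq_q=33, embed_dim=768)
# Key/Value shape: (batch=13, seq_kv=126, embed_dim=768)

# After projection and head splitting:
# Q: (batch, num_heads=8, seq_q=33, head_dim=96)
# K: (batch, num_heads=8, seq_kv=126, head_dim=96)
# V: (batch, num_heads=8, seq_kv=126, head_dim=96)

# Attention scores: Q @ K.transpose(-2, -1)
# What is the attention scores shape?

Input shape: (13, 33, 768)
Output shape: (13, 8, 33, 126)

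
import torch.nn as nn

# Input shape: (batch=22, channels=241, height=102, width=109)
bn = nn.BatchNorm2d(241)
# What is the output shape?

Input shape: (22, 241, 102, 109)
Output shape: (22, 241, 102, 109)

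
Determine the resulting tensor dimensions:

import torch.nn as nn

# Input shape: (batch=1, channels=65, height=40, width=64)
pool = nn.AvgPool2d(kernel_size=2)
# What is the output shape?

Input shape: (1, 65, 40, 64)
Output shape: (1, 65, 20, 32)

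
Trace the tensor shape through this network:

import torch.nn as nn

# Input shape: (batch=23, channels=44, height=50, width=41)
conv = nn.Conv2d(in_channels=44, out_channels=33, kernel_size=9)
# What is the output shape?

Input shape: (23, 44, 50, 41)
Output shape: (23, 33, 42, 33)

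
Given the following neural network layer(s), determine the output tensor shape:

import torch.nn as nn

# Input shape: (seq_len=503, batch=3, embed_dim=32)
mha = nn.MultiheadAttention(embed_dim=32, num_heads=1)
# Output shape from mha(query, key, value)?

Input shape: (503, 3, 32)
Output shape: (503, 3, 32)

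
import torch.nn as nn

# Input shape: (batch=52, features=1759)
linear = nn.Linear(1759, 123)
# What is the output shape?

Input shape: (52, 1759)
Output shape: (52, 123)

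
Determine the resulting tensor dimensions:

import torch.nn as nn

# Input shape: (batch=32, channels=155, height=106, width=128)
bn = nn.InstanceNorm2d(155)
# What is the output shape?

Input shape: (32, 155, 106, 128)
Output shape: (32, 155, 106, 128)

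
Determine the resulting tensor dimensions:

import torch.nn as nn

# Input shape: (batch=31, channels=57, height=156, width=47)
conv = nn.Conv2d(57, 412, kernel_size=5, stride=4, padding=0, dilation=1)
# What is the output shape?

Input shape: (31, 57, 156, 47)
Output shape: (31, 412, 38, 11)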